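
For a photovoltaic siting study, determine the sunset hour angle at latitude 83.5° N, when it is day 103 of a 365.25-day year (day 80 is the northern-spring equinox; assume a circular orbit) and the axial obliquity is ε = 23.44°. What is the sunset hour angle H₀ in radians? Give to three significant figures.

Solar longitude: λ_s = 360° × (103 − 80)/365.25 = 22.669°.
sin δ = sin 23.44° × sin 22.669° = 0.15331, so δ = +8.819°.
Sunrise equation: cos H₀ = −tan φ · tan δ = -1.3617 ≤ −1, so the Sun never sets (polar day) and H₀ = π.

H₀ = 3.14 rad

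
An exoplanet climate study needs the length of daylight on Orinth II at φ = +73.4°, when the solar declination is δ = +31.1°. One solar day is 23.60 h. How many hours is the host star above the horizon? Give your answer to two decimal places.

23.60 h

Sunrise equation: cos H₀ = −tan φ · tan δ = -2.0235 ≤ −1, so the host star never sets (polar day) and H₀ = π.
Daylight = 2H₀/(2π) × 23.60 h = (3.1416/π) × 23.60 = 23.60 h.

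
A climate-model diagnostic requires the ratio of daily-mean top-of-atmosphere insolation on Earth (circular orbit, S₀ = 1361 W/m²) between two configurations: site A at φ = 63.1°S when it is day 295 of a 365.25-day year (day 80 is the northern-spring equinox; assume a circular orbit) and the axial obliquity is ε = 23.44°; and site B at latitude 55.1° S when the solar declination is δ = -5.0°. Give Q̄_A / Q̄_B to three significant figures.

— Configuration A (φ=-63.1°):
Solar longitude: λ_s = 360° × (295 − 80)/365.25 = 211.910°.
sin δ = sin 23.44° × sin 211.910° = -0.21026, so δ = -12.138°.
cos H₀ = −tan(-63.1°) tan(-12.138°) = -0.4239, H₀ = 2.0086 rad.
Bracket: H₀ sin φ sin δ + cos φ cos δ sin H₀ = 2.0086×-0.89180×-0.21026 + 0.45243×0.97764×0.90570 = 0.376632 + 0.400603 = 0.777235.
Q̄ = (S₀/π) × [bracket] = (1361/π) × 0.777235 = 336.71 W/m².
— Configuration B (φ=-55.1°):
cos H₀ = −tan(-55.1°) tan(-5.000°) = -0.1254, H₀ = 1.6965 rad.
Bracket: H₀ sin φ sin δ + cos φ cos δ sin H₀ = 1.6965×-0.82015×-0.08716 + 0.57215×0.99619×0.99210 = 0.121273 + 0.565467 = 0.686740.
Q̄ = (S₀/π) × [bracket] = (1361/π) × 0.686740 = 297.51 W/m².
Ratio Q̄_A / Q̄_B = 336.71 / 297.51 = 1.132.

Q̄_A / Q̄_B ≈ 1.13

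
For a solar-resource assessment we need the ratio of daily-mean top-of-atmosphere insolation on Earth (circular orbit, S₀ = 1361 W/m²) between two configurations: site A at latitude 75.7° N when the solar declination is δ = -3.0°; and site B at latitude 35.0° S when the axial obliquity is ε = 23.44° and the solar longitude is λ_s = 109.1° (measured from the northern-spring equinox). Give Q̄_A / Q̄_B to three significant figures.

Q̄_A / Q̄_B ≈ 0.382

— Configuration A (φ=+75.7°):
cos H₀ = −tan(+75.7°) tan(-3.000°) = 0.2056, H₀ = 1.3637 rad.
Bracket: H₀ sin φ sin δ + cos φ cos δ sin H₀ = 1.3637×0.96902×-0.05234 + 0.24700×0.99863×0.97864 = -0.069165 + 0.241393 = 0.172228.
Q̄ = (S₀/π) × [bracket] = (1361/π) × 0.172228 = 74.613 W/m².
— Configuration B (φ=-35.0°):
Solar declination: sin δ = sin ε · sin λ_s = sin 23.44° × sin 109.1° = 0.37589, so δ = +22.079°.
cos H₀ = −tan(-35.0°) tan(+22.079°) = 0.2840, H₀ = 1.2828 rad.
Bracket: H₀ sin φ sin δ + cos φ cos δ sin H₀ = 1.2828×-0.57358×0.37589 + 0.81915×0.92666×0.95882 = -0.276576 + 0.727815 = 0.451239.
Q̄ = (S₀/π) × [bracket] = (1361/π) × 0.451239 = 195.49 W/m².
Ratio Q̄_A / Q̄_B = 74.613 / 195.49 = 0.3817.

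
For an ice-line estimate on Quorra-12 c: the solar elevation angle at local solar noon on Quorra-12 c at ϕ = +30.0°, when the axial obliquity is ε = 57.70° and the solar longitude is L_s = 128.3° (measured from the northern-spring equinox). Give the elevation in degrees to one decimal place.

Solar declination: sin δ = sin ε · sin L_s = sin 57.70° × sin 128.3° = 0.66334, so δ = +41.555°.
At local noon the hour angle is zero, so the zenith angle equals |ϕ − δ| = |+30.0° − (+41.555°)| = 11.555°.
Elevation = 90° − 11.555° = 78.4°.

78.4°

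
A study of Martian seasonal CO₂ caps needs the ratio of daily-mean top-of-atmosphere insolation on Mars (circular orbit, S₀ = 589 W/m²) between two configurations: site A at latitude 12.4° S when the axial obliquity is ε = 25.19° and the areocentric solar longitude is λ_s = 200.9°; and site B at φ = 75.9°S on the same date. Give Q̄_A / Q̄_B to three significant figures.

Q̄_A / Q̄_B ≈ 1.96

— Configuration A (φ=-12.4°):
sin δ = sin 25.19° × sin 200.9° = -0.15184, so δ = -8.733°.
cos H₀ = −tan(-12.4°) tan(-8.733°) = -0.0338, H₀ = 1.6046 rad.
Bracket: H₀ sin φ sin δ + cos φ cos δ sin H₀ = 1.6046×-0.21474×-0.15184 + 0.97667×0.98841×0.99943 = 0.052320 + 0.964800 = 1.017120.
Q̄ = (S₀/π) × [bracket] = (589/π) × 1.017120 = 190.69 W/m².
— Configuration B (φ=-75.9°):
cos H₀ = −tan(-75.9°) tan(-8.733°) = -0.6116, H₀ = 2.2288 rad.
Bracket: H₀ sin φ sin δ + cos φ cos δ sin H₀ = 2.2288×-0.96987×-0.15184 + 0.24362×0.98841×0.79119 = 0.328224 + 0.190516 = 0.518740.
Q̄ = (S₀/π) × [bracket] = (589/π) × 0.518740 = 97.256 W/m².
Ratio Q̄_A / Q̄_B = 190.69 / 97.256 = 1.961.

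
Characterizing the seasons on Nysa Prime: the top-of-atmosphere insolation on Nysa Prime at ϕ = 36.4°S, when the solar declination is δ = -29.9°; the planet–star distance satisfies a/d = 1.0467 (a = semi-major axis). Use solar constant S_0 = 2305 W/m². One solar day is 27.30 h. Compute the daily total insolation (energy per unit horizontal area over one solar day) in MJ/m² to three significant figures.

96.9 MJ/m²

cos h₀ = −tan(-36.4°) tan(-29.900°) = -0.4239, h₀ = 2.0086 rad.
Bracket: h₀ sin ϕ sin δ + cos ϕ cos δ sin h₀ = 2.0086×-0.59342×-0.49849 + 0.80489×0.86690×0.90569 = 0.594172 + 0.631953 = 1.226125.
Inverse-square distance factor (a/d)² = 1.0467² = 1.095581.
Q̄ = (S_0/π) × 1.095581 × [bracket] = (2305/π) × 1.095581 × 1.226125 = 985.60 W/m².
Daily total = Q̄ × 27.30 h × 3600 s/h = 985.60 × 27.30 × 3600 / 10⁶ = 96.86 MJ/m².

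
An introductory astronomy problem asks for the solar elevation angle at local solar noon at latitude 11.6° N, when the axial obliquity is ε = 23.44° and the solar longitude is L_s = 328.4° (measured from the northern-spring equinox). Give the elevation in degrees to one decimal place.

66.4°

Solar declination: sin δ = sin ε · sin L_s = sin 23.44° × sin 328.4° = -0.20844, so δ = -12.031°.
At local noon the hour angle is zero, so the zenith angle equals |ϕ − δ| = |+11.6° − (-12.031°)| = 23.631°.
Elevation = 90° − 23.631° = 66.4°.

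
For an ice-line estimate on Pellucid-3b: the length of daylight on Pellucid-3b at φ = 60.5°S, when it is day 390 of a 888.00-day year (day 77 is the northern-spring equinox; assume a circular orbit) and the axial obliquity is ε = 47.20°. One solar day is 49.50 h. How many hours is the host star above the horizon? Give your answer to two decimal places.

0.00 h

Solar longitude: λ_s = 360° × (390 − 77)/888.00 = 126.892°.
sin δ = sin 47.20° × sin 126.892° = 0.58681, so δ = +35.931°.
cos H₀ = −tan φ · tan δ = 1.2809 ≥ 1, so the host star never rises (polar night) and H₀ = 0.
Daylight = 2H₀/(2π) × 49.50 h = (0.0000/π) × 49.50 = 0.00 h.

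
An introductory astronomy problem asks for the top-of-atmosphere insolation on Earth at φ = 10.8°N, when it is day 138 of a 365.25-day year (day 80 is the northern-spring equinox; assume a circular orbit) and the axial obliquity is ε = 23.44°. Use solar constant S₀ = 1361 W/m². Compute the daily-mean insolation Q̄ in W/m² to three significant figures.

Q̄ ≈ 445 W/m²

Solar longitude: λ_s = 360° × (138 − 80)/365.25 = 57.166°.
sin δ = sin 23.44° × sin 57.166° = 0.33424, so δ = +19.526°.
cos H₀ = −tan(+10.8°) tan(+19.526°) = -0.0677, H₀ = 1.6385 rad.
Bracket: H₀ sin φ sin δ + cos φ cos δ sin H₀ = 1.6385×0.18738×0.33424 + 0.98229×0.94249×0.99771 = 0.102619 + 0.923678 = 1.026297.
Q̄ = (S₀/π) × [bracket] = (1361/π) × 1.026297 = 444.6 W/m².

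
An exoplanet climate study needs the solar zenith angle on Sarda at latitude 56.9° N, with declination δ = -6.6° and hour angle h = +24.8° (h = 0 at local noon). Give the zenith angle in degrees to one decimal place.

cos θ_z = sin φ sin δ + cos φ cos δ cos h = -0.096285 + 0.492454 = 0.396169.
θ_z = arccos(0.396169) = 66.7°.

θ_z = 66.7°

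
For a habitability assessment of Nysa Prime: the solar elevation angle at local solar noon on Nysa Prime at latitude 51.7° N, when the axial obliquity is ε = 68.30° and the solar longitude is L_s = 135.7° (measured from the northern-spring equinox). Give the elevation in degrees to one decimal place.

78.8°

Solar declination: sin δ = sin ε · sin L_s = sin 68.30° × sin 135.7° = 0.64892, so δ = +40.460°.
At local noon the hour angle is zero, so the zenith angle equals |ϕ − δ| = |+51.7° − (+40.460°)| = 11.240°.
Elevation = 90° − 11.240° = 78.8°.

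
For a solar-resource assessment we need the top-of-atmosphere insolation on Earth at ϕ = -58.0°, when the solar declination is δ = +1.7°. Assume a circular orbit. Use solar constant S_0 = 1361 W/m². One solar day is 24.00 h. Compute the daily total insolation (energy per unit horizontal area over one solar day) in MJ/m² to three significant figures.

18.4 MJ/m²

cos h₀ = −tan(-58.0°) tan(+1.700°) = 0.0475, h₀ = 1.5233 rad.
Bracket: h₀ sin ϕ sin δ + cos ϕ cos δ sin h₀ = 1.5233×-0.84805×0.02967 + 0.52992×0.99956×0.99887 = -0.038329 + 0.529088 = 0.490759.
Q̄ = (S_0/π) × [bracket] = (1361/π) × 0.490759 = 212.61 W/m².
Daily total = Q̄ × 24.00 h × 3600 s/h = 212.61 × 24.00 × 3600 / 10⁶ = 18.37 MJ/m².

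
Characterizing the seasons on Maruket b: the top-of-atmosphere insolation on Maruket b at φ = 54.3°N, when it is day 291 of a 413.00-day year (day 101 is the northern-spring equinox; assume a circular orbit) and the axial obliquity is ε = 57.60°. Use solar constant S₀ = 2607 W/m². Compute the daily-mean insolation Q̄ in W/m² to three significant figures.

Q̄ ≈ 717 W/m²

Solar longitude: λ_s = 360° × (291 − 101)/413.00 = 165.617°.
sin δ = sin 57.60° × sin 165.617° = 0.20973, so δ = +12.106°.
cos H₀ = −tan(+54.3°) tan(+12.106°) = -0.2985, H₀ = 1.8739 rad.
Bracket: H₀ sin φ sin δ + cos φ cos δ sin H₀ = 1.8739×0.81208×0.20973 + 0.58354×0.97776×0.95441 = 0.319158 + 0.544550 = 0.863708.
Q̄ = (S₀/π) × [bracket] = (2607/π) × 0.863708 = 716.7 W/m².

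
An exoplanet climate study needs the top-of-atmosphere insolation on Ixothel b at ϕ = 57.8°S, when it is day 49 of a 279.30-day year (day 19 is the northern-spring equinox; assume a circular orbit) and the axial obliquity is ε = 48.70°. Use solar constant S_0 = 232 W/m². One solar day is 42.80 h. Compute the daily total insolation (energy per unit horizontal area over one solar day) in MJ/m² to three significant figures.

Solar longitude: L_s = 360° × (49 − 19)/279.30 = 38.668°.
sin δ = sin 48.70° × sin 38.668° = 0.46940, so δ = +27.995°.
cos h₀ = −tan(-57.8°) tan(+27.995°) = 0.8442, h₀ = 0.5658 rad.
Bracket: h₀ sin ϕ sin δ + cos ϕ cos δ sin h₀ = 0.5658×-0.84619×0.46940 + 0.53288×0.88299×0.53608 = -0.224737 + 0.252240 = 0.027503.
Q̄ = (S_0/π) × [bracket] = (232/π) × 0.027503 = 2.0310 W/m².
Daily total = Q̄ × 42.80 h × 3600 s/h = 2.0310 × 42.80 × 3600 / 10⁶ = 0.3129 MJ/m².

0.313 MJ/m²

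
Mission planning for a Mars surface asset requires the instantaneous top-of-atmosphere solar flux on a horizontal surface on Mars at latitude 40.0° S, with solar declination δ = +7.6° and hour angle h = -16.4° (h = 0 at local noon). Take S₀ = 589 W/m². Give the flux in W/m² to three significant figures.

379 W/m²

cos θ_z = sin φ sin δ + cos φ cos δ cos h = -0.085013 + 0.728422 = 0.643409.
Flux = S₀ · cos θ_z = 589 × 0.643409 = 379.0 W/m².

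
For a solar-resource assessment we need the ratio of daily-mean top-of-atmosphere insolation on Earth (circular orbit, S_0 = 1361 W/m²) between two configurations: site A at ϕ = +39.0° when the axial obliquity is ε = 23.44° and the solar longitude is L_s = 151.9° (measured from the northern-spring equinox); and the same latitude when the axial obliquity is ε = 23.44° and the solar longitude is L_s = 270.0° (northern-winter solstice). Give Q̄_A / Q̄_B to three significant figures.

Q̄_A / Q̄_B ≈ 2.63

— Configuration A (ϕ=+39.0°):
Solar declination: sin δ = sin ε · sin L_s = sin 23.44° × sin 151.9° = 0.18736, so δ = +10.799°.
cos h₀ = −tan(+39.0°) tan(+10.799°) = -0.1545, h₀ = 1.7259 rad.
Bracket: h₀ sin ϕ sin δ + cos ϕ cos δ sin h₀ = 1.7259×0.62932×0.18736 + 0.77715×0.98229×0.98800 = 0.203500 + 0.754226 = 0.957726.
Q̄ = (S_0/π) × [bracket] = (1361/π) × 0.957726 = 414.91 W/m².
— Configuration B (ϕ=+39.0°):
Solar declination: sin δ = sin ε · sin L_s = sin 23.44° × sin 270.0° = -0.39779, so δ = -23.440°.
cos h₀ = −tan(+39.0°) tan(-23.440°) = 0.3511, h₀ = 1.2121 rad.
Bracket: h₀ sin ϕ sin δ + cos ϕ cos δ sin h₀ = 1.2121×0.62932×-0.39779 + 0.77715×0.91748×0.93634 = -0.303434 + 0.667629 = 0.364195.
Q̄ = (S_0/π) × [bracket] = (1361/π) × 0.364195 = 157.78 W/m².
Ratio Q̄_A / Q̄_B = 414.91 / 157.78 = 2.630.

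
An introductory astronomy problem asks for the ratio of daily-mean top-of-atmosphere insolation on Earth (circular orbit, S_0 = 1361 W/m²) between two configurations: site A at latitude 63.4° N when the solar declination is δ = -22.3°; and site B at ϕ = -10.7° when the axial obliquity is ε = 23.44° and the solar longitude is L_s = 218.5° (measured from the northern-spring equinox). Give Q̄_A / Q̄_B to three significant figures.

— Configuration A (ϕ=+63.4°):
cos h₀ = −tan(+63.4°) tan(-22.300°) = 0.8190, h₀ = 0.6111 rad.
Bracket: h₀ sin ϕ sin δ + cos ϕ cos δ sin h₀ = 0.6111×0.89415×-0.37946 + 0.44776×0.92521×0.57378 = -0.207343 + 0.237701 = 0.030358.
Q̄ = (S_0/π) × [bracket] = (1361/π) × 0.030358 = 13.152 W/m².
— Configuration B (ϕ=-10.7°):
Solar declination: sin δ = sin ε · sin L_s = sin 23.44° × sin 218.5° = -0.24763, so δ = -14.337°.
cos h₀ = −tan(-10.7°) tan(-14.337°) = -0.0483, h₀ = 1.6191 rad.
Bracket: h₀ sin ϕ sin δ + cos ϕ cos δ sin h₀ = 1.6191×-0.18567×-0.24763 + 0.98261×0.96885×0.99883 = 0.074442 + 0.950888 = 1.025330.
Q̄ = (S_0/π) × [bracket] = (1361/π) × 1.025330 = 444.19 W/m².
Ratio Q̄_A / Q̄_B = 13.152 / 444.19 = 0.02961.

Q̄_A / Q̄_B ≈ 0.0296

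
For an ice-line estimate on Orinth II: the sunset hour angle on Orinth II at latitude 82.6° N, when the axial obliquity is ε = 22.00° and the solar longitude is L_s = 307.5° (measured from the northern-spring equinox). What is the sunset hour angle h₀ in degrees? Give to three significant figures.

h₀ = 0.00°

Solar declination: sin δ = sin ε · sin L_s = sin 22.00° × sin 307.5° = -0.29720, so δ = -17.289°.
cos h₀ = −tan ϕ · tan δ = 2.3966 ≥ 1, so the host star never rises (polar night) and h₀ = 0.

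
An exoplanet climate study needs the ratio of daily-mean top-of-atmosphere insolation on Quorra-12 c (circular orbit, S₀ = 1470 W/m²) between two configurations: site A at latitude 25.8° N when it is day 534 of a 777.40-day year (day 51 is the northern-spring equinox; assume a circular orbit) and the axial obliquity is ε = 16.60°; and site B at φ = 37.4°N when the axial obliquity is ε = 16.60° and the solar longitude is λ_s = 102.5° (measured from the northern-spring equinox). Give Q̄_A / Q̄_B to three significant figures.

Q̄_A / Q̄_B ≈ 0.718

— Configuration A (φ=+25.8°):
Solar longitude: λ_s = 360° × (534 − 51)/777.40 = 223.669°.
sin δ = sin 16.60° × sin 223.669° = -0.19726, so δ = -11.377°.
cos H₀ = −tan(+25.8°) tan(-11.377°) = 0.0973, H₀ = 1.4734 rad.
Bracket: H₀ sin φ sin δ + cos φ cos δ sin H₀ = 1.4734×0.43523×-0.19726 + 0.90032×0.98035×0.99526 = -0.126497 + 0.878445 = 0.751948.
Q̄ = (S₀/π) × [bracket] = (1470/π) × 0.751948 = 351.85 W/m².
— Configuration B (φ=+37.4°):
Solar declination: sin δ = sin ε · sin λ_s = sin 16.60° × sin 102.5° = 0.27892, so δ = +16.196°.
cos H₀ = −tan(+37.4°) tan(+16.196°) = -0.2221, H₀ = 1.7947 rad.
Bracket: H₀ sin φ sin δ + cos φ cos δ sin H₀ = 1.7947×0.60738×0.27892 + 0.79441×0.96032×0.97503 = 0.304041 + 0.743839 = 1.047880.
Q̄ = (S₀/π) × [bracket] = (1470/π) × 1.047880 = 490.32 W/m².
Ratio Q̄_A / Q̄_B = 351.85 / 490.32 = 0.7176.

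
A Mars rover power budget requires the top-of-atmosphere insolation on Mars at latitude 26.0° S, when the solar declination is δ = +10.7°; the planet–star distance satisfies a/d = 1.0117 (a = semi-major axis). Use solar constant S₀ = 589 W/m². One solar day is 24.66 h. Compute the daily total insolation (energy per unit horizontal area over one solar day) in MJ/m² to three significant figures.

12.9 MJ/m²

cos H₀ = −tan(-26.0°) tan(+10.700°) = 0.0922, H₀ = 1.4785 rad.
Bracket: H₀ sin φ sin δ + cos φ cos δ sin H₀ = 1.4785×-0.43837×0.18567 + 0.89879×0.98261×0.99574 = -0.120338 + 0.879398 = 0.759060.
Inverse-square distance factor (a/d)² = 1.0117² = 1.023537.
Q̄ = (S₀/π) × 1.023537 × [bracket] = (589/π) × 1.023537 × 0.759060 = 145.66 W/m².
Daily total = Q̄ × 24.66 h × 3600 s/h = 145.66 × 24.66 × 3600 / 10⁶ = 12.93 MJ/m².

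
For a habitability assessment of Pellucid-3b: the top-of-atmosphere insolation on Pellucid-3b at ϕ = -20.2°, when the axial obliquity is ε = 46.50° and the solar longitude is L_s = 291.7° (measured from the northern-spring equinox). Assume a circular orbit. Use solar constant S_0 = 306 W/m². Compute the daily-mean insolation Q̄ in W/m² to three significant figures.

Solar declination: sin δ = sin ε · sin L_s = sin 46.50° × sin 291.7° = -0.67397, so δ = -42.374°.
cos h₀ = −tan(-20.2°) tan(-42.374°) = -0.3357, h₀ = 1.9131 rad.
Bracket: h₀ sin ϕ sin δ + cos ϕ cos δ sin h₀ = 1.9131×-0.34530×-0.67397 + 0.93849×0.73876×0.94198 = 0.445220 + 0.653093 = 1.098313.
Q̄ = (S_0/π) × [bracket] = (306/π) × 1.098313 = 107.0 W/m².

Q̄ ≈ 107 W/m²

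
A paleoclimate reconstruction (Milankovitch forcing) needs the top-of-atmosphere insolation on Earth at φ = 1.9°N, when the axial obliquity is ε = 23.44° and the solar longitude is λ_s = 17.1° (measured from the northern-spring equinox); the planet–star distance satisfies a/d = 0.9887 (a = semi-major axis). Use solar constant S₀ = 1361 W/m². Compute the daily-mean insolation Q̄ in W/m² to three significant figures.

Q̄ ≈ 423 W/m²

Solar declination: sin δ = sin ε · sin λ_s = sin 23.44° × sin 17.1° = 0.11697, so δ = +6.717°.
cos H₀ = −tan(+1.9°) tan(+6.717°) = -0.0039, H₀ = 1.5747 rad.
Bracket: H₀ sin φ sin δ + cos φ cos δ sin H₀ = 1.5747×0.03316×0.11697 + 0.99945×0.99314×0.99999 = 0.006108 + 0.992584 = 0.998692.
Inverse-square distance factor (a/d)² = 0.9887² = 0.977528.
Q̄ = (S₀/π) × 0.977528 × [bracket] = (1361/π) × 0.977528 × 0.998692 = 422.9 W/m².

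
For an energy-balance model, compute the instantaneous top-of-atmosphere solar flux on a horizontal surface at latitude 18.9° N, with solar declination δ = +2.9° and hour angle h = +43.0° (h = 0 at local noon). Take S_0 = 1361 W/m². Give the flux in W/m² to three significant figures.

cos θ_z = sin ϕ sin δ + cos ϕ cos δ cos h = 0.016388 + 0.691037 = 0.707425.
Flux = S_0 · cos θ_z = 1361 × 0.707425 = 962.8 W/m².

963 W/m²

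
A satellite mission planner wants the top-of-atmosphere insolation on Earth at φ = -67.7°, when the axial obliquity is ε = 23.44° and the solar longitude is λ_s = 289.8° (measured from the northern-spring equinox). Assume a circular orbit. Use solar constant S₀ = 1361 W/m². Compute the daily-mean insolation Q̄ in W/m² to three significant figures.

Q̄ ≈ 472 W/m²

Solar declination: sin δ = sin ε · sin λ_s = sin 23.44° × sin 289.8° = -0.37427, so δ = -21.979°.
cos H₀ = −tan(-67.7°) tan(-21.979°) = -0.9841, H₀ = 2.9630 rad.
Bracket: H₀ sin φ sin δ + cos φ cos δ sin H₀ = 2.9630×-0.92521×-0.37427 + 0.37946×0.92732×0.17765 = 1.026023 + 0.062512 = 1.088535.
Q̄ = (S₀/π) × [bracket] = (1361/π) × 1.088535 = 471.6 W/m².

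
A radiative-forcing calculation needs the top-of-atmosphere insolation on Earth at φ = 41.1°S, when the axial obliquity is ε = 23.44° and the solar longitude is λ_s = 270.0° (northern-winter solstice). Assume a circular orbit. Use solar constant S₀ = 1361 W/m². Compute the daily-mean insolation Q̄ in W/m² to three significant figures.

Solar declination: sin δ = sin ε · sin λ_s = sin 23.44° × sin 270.0° = -0.39779, so δ = -23.440°.
cos H₀ = −tan(-41.1°) tan(-23.440°) = -0.3782, H₀ = 1.9587 rad.
Bracket: H₀ sin φ sin δ + cos φ cos δ sin H₀ = 1.9587×-0.65738×-0.39779 + 0.75356×0.91748×0.92571 = 0.512198 + 0.640014 = 1.152212.
Q̄ = (S₀/π) × [bracket] = (1361/π) × 1.152212 = 499.2 W/m².

Q̄ ≈ 499 W/m²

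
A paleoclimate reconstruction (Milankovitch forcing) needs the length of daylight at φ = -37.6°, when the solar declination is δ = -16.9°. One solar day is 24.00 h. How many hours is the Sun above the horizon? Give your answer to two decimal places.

13.80 h

cos H₀ = −tan φ · tan δ = −tan(-37.6°) × tan(-16.900°) = -0.2340, so H₀ = 1.8070 rad = 103.53°.
Daylight = 2H₀/(2π) × 24.00 h = (1.8070/π) × 24.00 = 13.80 h.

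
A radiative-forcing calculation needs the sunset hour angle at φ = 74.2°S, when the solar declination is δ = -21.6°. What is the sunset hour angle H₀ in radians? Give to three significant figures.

H₀ = 3.14 rad

Sunrise equation: cos H₀ = −tan φ · tan δ = -1.3992 ≤ −1, so the Sun never sets (polar day) and H₀ = π.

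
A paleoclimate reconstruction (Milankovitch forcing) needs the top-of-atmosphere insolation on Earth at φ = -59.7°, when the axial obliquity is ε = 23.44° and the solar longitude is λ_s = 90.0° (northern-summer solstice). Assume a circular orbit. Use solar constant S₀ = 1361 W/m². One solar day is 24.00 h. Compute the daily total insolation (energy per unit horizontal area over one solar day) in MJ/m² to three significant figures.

Solar declination: sin δ = sin ε · sin λ_s = sin 23.44° × sin 90.0° = 0.39779, so δ = +23.440°.
cos H₀ = −tan(-59.7°) tan(+23.440°) = 0.7420, H₀ = 0.7348 rad.
Bracket: H₀ sin φ sin δ + cos φ cos δ sin H₀ = 0.7348×-0.86340×0.39779 + 0.50453×0.91748×0.67044 = -0.252368 + 0.310344 = 0.057976.
Q̄ = (S₀/π) × [bracket] = (1361/π) × 0.057976 = 25.116 W/m².
Daily total = Q̄ × 24.00 h × 3600 s/h = 25.116 × 24.00 × 3600 / 10⁶ = 2.170 MJ/m².

2.17 MJ/m²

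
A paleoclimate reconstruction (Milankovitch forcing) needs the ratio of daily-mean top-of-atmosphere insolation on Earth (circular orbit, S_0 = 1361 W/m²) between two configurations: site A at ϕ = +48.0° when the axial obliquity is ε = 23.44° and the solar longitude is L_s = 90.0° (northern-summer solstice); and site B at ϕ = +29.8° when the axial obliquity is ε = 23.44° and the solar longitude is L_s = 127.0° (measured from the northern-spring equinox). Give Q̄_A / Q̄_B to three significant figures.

— Configuration A (ϕ=+48.0°):
Solar declination: sin δ = sin ε · sin L_s = sin 23.44° × sin 90.0° = 0.39779, so δ = +23.440°.
cos h₀ = −tan(+48.0°) tan(+23.440°) = -0.4815, h₀ = 2.0732 rad.
Bracket: h₀ sin ϕ sin δ + cos ϕ cos δ sin h₀ = 2.0732×0.74314×0.39779 + 0.66913×0.91748×0.87643 = 0.612866 + 0.538052 = 1.150918.
Q̄ = (S_0/π) × [bracket] = (1361/π) × 1.150918 = 498.60 W/m².
— Configuration B (ϕ=+29.8°):
Solar declination: sin δ = sin ε · sin L_s = sin 23.44° × sin 127.0° = 0.31769, so δ = +18.523°.
cos h₀ = −tan(+29.8°) tan(+18.523°) = -0.1919, h₀ = 1.7639 rad.
Bracket: h₀ sin ϕ sin δ + cos ϕ cos δ sin h₀ = 1.7639×0.49697×0.31769 + 0.86777×0.94820×0.98142 = 0.278489 + 0.807532 = 1.086021.
Q̄ = (S_0/π) × [bracket] = (1361/π) × 1.086021 = 470.49 W/m².
Ratio Q̄_A / Q̄_B = 498.60 / 470.49 = 1.060.

Q̄_A / Q̄_B ≈ 1.06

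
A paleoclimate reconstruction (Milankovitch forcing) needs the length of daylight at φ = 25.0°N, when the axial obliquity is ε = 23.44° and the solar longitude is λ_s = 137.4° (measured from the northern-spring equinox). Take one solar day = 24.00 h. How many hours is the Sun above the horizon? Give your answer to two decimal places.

Solar declination: sin δ = sin ε · sin λ_s = sin 23.44° × sin 137.4° = 0.26925, so δ = +15.620°.
cos H₀ = −tan φ · tan δ = −tan(+25.0°) × tan(+15.620°) = -0.1304, so H₀ = 1.7015 rad = 97.49°.
Daylight = 2H₀/(2π) × 24.00 h = (1.7015/π) × 24.00 = 13.00 h.

13.00 h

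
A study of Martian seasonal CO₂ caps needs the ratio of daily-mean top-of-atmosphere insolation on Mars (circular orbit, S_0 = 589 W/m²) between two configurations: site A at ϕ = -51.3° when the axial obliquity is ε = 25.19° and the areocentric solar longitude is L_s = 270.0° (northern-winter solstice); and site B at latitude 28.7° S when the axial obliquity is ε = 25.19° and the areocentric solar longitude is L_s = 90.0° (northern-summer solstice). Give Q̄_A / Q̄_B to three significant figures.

— Configuration A (ϕ=-51.3°):
sin δ = sin 25.19° × sin 270.0° = -0.42562, so δ = -25.190°.
cos h₀ = −tan(-51.3°) tan(-25.190°) = -0.5871, h₀ = 2.1983 rad.
Bracket: h₀ sin ϕ sin δ + cos ϕ cos δ sin h₀ = 2.1983×-0.78043×-0.42562 + 0.62524×0.90490×0.80952 = 0.730202 + 0.458010 = 1.188212.
Q̄ = (S_0/π) × [bracket] = (589/π) × 1.188212 = 222.77 W/m².
— Configuration B (ϕ=-28.7°):
sin δ = sin 25.19° × sin 90.0° = 0.42562, so δ = +25.190°.
cos h₀ = −tan(-28.7°) tan(+25.190°) = 0.2575, h₀ = 1.3104 rad.
Bracket: h₀ sin ϕ sin δ + cos ϕ cos δ sin h₀ = 1.3104×-0.48022×0.42562 + 0.87715×0.90490×0.96628 = -0.267834 + 0.766968 = 0.499134.
Q̄ = (S_0/π) × [bracket] = (589/π) × 0.499134 = 93.580 W/m².
Ratio Q̄_A / Q̄_B = 222.77 / 93.580 = 2.381.

Q̄_A / Q̄_B ≈ 2.38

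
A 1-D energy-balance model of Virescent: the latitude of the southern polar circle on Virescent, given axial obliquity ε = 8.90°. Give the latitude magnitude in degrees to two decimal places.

81.10°

The polar circle is the lowest latitude that experiences at least one full rotation of continuous darkness at the northern-summer solstice; it lies at |φ| = 90° − ε = 90° − 8.90° = 81.10°.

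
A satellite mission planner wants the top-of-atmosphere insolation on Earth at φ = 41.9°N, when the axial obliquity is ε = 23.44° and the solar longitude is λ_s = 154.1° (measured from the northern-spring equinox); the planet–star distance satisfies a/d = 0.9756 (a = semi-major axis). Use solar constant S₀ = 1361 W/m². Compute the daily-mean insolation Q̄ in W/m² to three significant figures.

Q̄ ≈ 381 W/m²

Solar declination: sin δ = sin ε · sin λ_s = sin 23.44° × sin 154.1° = 0.17375, so δ = +10.006°.
cos H₀ = −tan(+41.9°) tan(+10.006°) = -0.1583, H₀ = 1.7298 rad.
Bracket: H₀ sin φ sin δ + cos φ cos δ sin H₀ = 1.7298×0.66783×0.17375 + 0.74431×0.98479×0.98739 = 0.200718 + 0.723746 = 0.924464.
Inverse-square distance factor (a/d)² = 0.9756² = 0.951795.
Q̄ = (S₀/π) × 0.951795 × [bracket] = (1361/π) × 0.951795 × 0.924464 = 381.2 W/m².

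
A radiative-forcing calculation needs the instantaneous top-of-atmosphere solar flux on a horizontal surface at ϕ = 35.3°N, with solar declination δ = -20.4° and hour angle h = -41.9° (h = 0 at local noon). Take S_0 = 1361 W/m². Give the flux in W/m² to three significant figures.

cos θ_z = sin ϕ sin δ + cos ϕ cos δ cos h = -0.201425 + 0.569362 = 0.367937.
Flux = S_0 · cos θ_z = 1361 × 0.367937 = 500.8 W/m².

501 W/m²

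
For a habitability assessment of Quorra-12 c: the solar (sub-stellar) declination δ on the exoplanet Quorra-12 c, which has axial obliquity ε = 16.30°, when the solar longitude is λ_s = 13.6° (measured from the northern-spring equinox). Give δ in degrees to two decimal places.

sin δ = sin ε · sin λ_s = sin 16.30° × sin 13.6° = 0.065997.
δ = arcsin(0.065997) = +3.78°.

δ = +3.78°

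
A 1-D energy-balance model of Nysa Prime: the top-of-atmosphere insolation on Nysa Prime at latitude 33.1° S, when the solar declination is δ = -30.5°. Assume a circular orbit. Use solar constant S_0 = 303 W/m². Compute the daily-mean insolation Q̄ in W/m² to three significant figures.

cos h₀ = −tan(-33.1°) tan(-30.500°) = -0.3840, h₀ = 1.9649 rad.
Bracket: h₀ sin ϕ sin δ + cos ϕ cos δ sin h₀ = 1.9649×-0.54610×-0.50754 + 0.83772×0.86163×0.92334 = 0.544607 + 0.666471 = 1.211078.
Q̄ = (S_0/π) × [bracket] = (303/π) × 1.211078 = 116.8 W/m².

Q̄ ≈ 117 W/m²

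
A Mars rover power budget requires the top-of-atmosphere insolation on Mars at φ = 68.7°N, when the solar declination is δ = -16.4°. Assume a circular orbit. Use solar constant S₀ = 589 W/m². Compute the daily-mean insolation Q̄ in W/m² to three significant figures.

cos H₀ = −tan(+68.7°) tan(-16.400°) = 0.7549, H₀ = 0.7153 rad.
Bracket: H₀ sin φ sin δ + cos φ cos δ sin H₀ = 0.7153×0.93169×-0.28234 + 0.36325×0.95931×0.65586 = -0.188162 + 0.228547 = 0.040385.
Q̄ = (S₀/π) × [bracket] = (589/π) × 0.040385 = 7.572 W/m².

Q̄ ≈ 7.57 W/m²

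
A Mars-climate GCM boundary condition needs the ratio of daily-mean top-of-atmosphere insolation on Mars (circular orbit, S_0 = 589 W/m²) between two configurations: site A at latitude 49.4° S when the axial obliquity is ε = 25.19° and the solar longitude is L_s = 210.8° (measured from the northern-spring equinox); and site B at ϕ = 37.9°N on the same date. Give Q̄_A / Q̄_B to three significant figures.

Q̄_A / Q̄_B ≈ 1.60

— Configuration A (ϕ=-49.4°):
Solar declination: sin δ = sin ε · sin L_s = sin 25.19° × sin 210.8° = -0.21794, so δ = -12.588°.
cos h₀ = −tan(-49.4°) tan(-12.588°) = -0.2605, h₀ = 1.8344 rad.
Bracket: h₀ sin ϕ sin δ + cos ϕ cos δ sin h₀ = 1.8344×-0.75927×-0.21794 + 0.65077×0.97596×0.96546 = 0.303548 + 0.613188 = 0.916736.
Q̄ = (S_0/π) × [bracket] = (589/π) × 0.916736 = 171.87 W/m².
— Configuration B (ϕ=+37.9°):
cos h₀ = −tan(+37.9°) tan(-12.588°) = 0.1738, h₀ = 1.3961 rad.
Bracket: h₀ sin ϕ sin δ + cos ϕ cos δ sin h₀ = 1.3961×0.61429×-0.21794 + 0.78908×0.97596×0.98477 = -0.186908 + 0.758382 = 0.571474.
Q̄ = (S_0/π) × [bracket] = (589/π) × 0.571474 = 107.14 W/m².
Ratio Q̄_A / Q̄_B = 171.87 / 107.14 = 1.604.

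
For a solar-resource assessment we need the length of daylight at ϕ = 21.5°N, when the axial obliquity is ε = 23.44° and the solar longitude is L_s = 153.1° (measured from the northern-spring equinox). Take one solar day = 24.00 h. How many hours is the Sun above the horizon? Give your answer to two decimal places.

12.55 h

Solar declination: sin δ = sin ε · sin L_s = sin 23.44° × sin 153.1° = 0.17997, so δ = +10.368°.
cos h₀ = −tan ϕ · tan δ = −tan(+21.5°) × tan(+10.368°) = -0.0721, so h₀ = 1.6429 rad = 94.13°.
Daylight = 2h₀/(2π) × 24.00 h = (1.6429/π) × 24.00 = 12.55 h.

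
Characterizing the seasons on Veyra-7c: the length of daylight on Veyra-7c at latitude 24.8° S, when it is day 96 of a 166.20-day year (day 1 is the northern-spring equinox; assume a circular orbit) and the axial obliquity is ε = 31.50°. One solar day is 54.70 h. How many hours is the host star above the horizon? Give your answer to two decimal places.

Solar longitude: L_s = 360° × (96 − 1)/166.20 = 205.776°.
sin δ = sin 31.50° × sin 205.776° = -0.22721, so δ = -13.133°.
cos h₀ = −tan ϕ · tan δ = −tan(-24.8°) × tan(-13.133°) = -0.1078, so h₀ = 1.6788 rad = 96.19°.
Daylight = 2h₀/(2π) × 54.70 h = (1.6788/π) × 54.70 = 29.23 h.

29.23 h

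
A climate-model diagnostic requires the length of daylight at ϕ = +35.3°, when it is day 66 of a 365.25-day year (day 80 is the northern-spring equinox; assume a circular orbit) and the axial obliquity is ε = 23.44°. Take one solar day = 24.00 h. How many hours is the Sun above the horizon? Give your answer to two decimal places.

Solar longitude: L_s = 360° × (66 − 80)/365.25 = -13.799°, i.e. -13.799° + 360° = 346.201°.
sin δ = sin 23.44° × sin 346.201° = -0.09488, so δ = -5.444°.
cos h₀ = −tan ϕ · tan δ = −tan(+35.3°) × tan(-5.444°) = 0.0675, so h₀ = 1.5033 rad = 86.13°.
Daylight = 2h₀/(2π) × 24.00 h = (1.5033/π) × 24.00 = 11.48 h.

11.48 h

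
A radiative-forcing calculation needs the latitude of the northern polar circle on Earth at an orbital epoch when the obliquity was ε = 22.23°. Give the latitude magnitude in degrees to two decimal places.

The polar circle is the lowest latitude that experiences at least one full rotation of continuous daylight at the northern-summer solstice; it lies at |φ| = 90° − ε = 90° − 22.23° = 67.77°.

67.77°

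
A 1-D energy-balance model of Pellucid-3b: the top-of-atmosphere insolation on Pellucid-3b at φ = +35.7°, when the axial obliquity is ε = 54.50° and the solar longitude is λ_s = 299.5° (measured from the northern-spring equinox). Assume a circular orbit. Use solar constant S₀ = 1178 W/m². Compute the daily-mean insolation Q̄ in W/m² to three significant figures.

Solar declination: sin δ = sin ε · sin λ_s = sin 54.50° × sin 299.5° = -0.70857, so δ = -45.119°.
cos H₀ = −tan(+35.7°) tan(-45.119°) = 0.7216, H₀ = 0.7647 rad.
Bracket: H₀ sin φ sin δ + cos φ cos δ sin H₀ = 0.7647×0.58354×-0.70857 + 0.81208×0.70564×0.69236 = -0.316187 + 0.396747 = 0.080560.
Q̄ = (S₀/π) × [bracket] = (1178/π) × 0.080560 = 30.21 W/m².

Q̄ ≈ 30.2 W/m²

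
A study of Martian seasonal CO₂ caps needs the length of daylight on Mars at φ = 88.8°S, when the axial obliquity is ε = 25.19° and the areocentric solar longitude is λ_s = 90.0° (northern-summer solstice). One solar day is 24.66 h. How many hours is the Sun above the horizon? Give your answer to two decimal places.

0.00 h

sin δ = sin 25.19° × sin 90.0° = 0.42562, so δ = +25.190°.
cos H₀ = −tan φ · tan δ = 22.4543 ≥ 1, so the Sun never rises (polar night) and H₀ = 0.
Daylight = 2H₀/(2π) × 24.66 h = (0.0000/π) × 24.66 = 0.00 h.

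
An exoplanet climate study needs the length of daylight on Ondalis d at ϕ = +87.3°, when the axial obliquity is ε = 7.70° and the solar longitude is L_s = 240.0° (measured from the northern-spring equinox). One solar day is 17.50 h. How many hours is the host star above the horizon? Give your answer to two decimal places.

0.00 h

Solar declination: sin δ = sin ε · sin L_s = sin 7.70° × sin 240.0° = -0.11604, so δ = -6.663°.
cos h₀ = −tan ϕ · tan δ = 2.4773 ≥ 1, so the host star never rises (polar night) and h₀ = 0.
Daylight = 2h₀/(2π) × 17.50 h = (0.0000/π) × 17.50 = 0.00 h.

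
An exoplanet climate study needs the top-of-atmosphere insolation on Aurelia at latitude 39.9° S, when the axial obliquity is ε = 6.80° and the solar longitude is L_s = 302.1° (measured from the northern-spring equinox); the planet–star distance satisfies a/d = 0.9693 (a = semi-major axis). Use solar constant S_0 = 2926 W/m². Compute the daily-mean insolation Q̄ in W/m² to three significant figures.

Solar declination: sin δ = sin ε · sin L_s = sin 6.80° × sin 302.1° = -0.10030, so δ = -5.757°.
cos h₀ = −tan(-39.9°) tan(-5.757°) = -0.0843, h₀ = 1.6552 rad.
Bracket: h₀ sin ϕ sin δ + cos ϕ cos δ sin h₀ = 1.6552×-0.64145×-0.10030 + 0.76717×0.99496×0.99644 = 0.106491 + 0.760586 = 0.867077.
Inverse-square distance factor (a/d)² = 0.9693² = 0.939542.
Q̄ = (S_0/π) × 0.939542 × [bracket] = (2926/π) × 0.939542 × 0.867077 = 758.7 W/m².

Q̄ ≈ 759 W/m²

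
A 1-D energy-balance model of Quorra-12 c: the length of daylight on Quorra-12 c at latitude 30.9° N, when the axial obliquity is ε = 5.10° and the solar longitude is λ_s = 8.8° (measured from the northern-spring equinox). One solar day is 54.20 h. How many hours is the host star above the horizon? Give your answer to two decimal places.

Solar declination: sin δ = sin ε · sin λ_s = sin 5.10° × sin 8.8° = 0.01360, so δ = +0.779°.
cos H₀ = −tan φ · tan δ = −tan(+30.9°) × tan(+0.779°) = -0.0081, so H₀ = 1.5789 rad = 90.47°.
Daylight = 2H₀/(2π) × 54.20 h = (1.5789/π) × 54.20 = 27.24 h.

27.24 h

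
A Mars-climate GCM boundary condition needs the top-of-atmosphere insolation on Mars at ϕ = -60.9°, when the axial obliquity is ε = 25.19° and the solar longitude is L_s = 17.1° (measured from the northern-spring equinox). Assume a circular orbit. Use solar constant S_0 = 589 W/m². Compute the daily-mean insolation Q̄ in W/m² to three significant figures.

Solar declination: sin δ = sin ε · sin L_s = sin 25.19° × sin 17.1° = 0.12515, so δ = +7.189°.
cos h₀ = −tan(-60.9°) tan(+7.189°) = 0.2266, h₀ = 1.3422 rad.
Bracket: h₀ sin ϕ sin δ + cos ϕ cos δ sin h₀ = 1.3422×-0.87377×0.12515 + 0.48634×0.99214×0.97398 = -0.146773 + 0.469962 = 0.323189.
Q̄ = (S_0/π) × [bracket] = (589/π) × 0.323189 = 60.59 W/m².

Q̄ ≈ 60.6 W/m²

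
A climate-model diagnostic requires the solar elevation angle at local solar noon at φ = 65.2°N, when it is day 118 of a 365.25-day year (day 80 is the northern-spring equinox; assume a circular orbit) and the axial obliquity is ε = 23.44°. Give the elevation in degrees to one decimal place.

38.8°

Solar longitude: λ_s = 360° × (118 − 80)/365.25 = 37.454°.
sin δ = sin 23.44° × sin 37.454° = 0.24190, so δ = +13.999°.
At local noon the hour angle is zero, so the zenith angle equals |φ − δ| = |+65.2° − (+13.999°)| = 51.201°.
Elevation = 90° − 51.201° = 38.8°.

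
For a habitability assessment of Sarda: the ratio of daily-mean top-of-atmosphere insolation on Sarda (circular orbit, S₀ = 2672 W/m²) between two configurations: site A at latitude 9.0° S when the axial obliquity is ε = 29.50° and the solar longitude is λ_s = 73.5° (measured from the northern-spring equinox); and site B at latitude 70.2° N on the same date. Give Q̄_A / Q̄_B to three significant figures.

— Configuration A (φ=-9.0°):
Solar declination: sin δ = sin ε · sin λ_s = sin 29.50° × sin 73.5° = 0.47215, so δ = +28.174°.
cos H₀ = −tan(-9.0°) tan(+28.174°) = 0.0848, H₀ = 1.4859 rad.
Bracket: H₀ sin φ sin δ + cos φ cos δ sin H₀ = 1.4859×-0.15643×0.47215 + 0.98769×0.88152×0.99640 = -0.109746 + 0.867534 = 0.757788.
Q̄ = (S₀/π) × [bracket] = (2672/π) × 0.757788 = 644.52 W/m².
— Configuration B (φ=+70.2°):
cos H₀ = −tan(+70.2°) tan(+28.174°) = -1.4877 ≤ −1 ⇒ polar day, H₀ = π.
Bracket: H₀ sin φ sin δ + cos φ cos δ sin H₀ = 3.1416×0.94088×0.47215 + 0.33874×0.88152×0.00000 = 1.395613 + 0.000000 = 1.395613.
Q̄ = (S₀/π) × [bracket] = (2672/π) × 1.395613 = 1187.0 W/m².
Ratio Q̄_A / Q̄_B = 644.52 / 1187.0 = 0.5430.

Q̄_A / Q̄_B ≈ 0.543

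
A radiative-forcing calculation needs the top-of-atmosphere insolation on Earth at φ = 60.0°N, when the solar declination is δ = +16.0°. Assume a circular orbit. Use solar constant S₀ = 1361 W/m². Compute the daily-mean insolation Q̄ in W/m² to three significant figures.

Q̄ ≈ 397 W/m²

cos H₀ = −tan(+60.0°) tan(+16.000°) = -0.4967, H₀ = 2.0905 rad.
Bracket: H₀ sin φ sin δ + cos φ cos δ sin H₀ = 2.0905×0.86603×0.27564 + 0.50000×0.96126×0.86795 = 0.499029 + 0.417163 = 0.916192.
Q̄ = (S₀/π) × [bracket] = (1361/π) × 0.916192 = 396.9 W/m².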